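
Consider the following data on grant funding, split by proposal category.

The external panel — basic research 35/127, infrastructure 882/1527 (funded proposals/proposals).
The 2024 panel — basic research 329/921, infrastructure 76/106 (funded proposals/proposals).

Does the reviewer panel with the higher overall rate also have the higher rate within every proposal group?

No

Basic research: the external panel 35/127 = 27.6%, the 2024 panel 329/921 = 35.7% → the 2024 panel
Infrastructure: the external panel 882/1527 = 57.8%, the 2024 panel 76/106 = 71.7% → the 2024 panel
Overall: the external panel 917/1654 = 55.4%, the 2024 panel 405/1027 = 39.4% → the external panel
The 2024 panel wins each proposal group but the external panel wins overall — the comparison reverses. The 2024 panel's proposals skew toward basic research, which has a lower base rate.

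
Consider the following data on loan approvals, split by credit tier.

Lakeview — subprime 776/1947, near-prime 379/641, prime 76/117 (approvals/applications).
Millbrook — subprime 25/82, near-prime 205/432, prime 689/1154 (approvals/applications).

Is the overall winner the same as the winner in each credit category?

No

Subprime: Lakeview 776/1947 = 39.9%, Millbrook 25/82 = 30.5% → Lakeview
Near-prime: Lakeview 379/641 = 59.1%, Millbrook 205/432 = 47.5% → Lakeview
Prime: Lakeview 76/117 = 65.0%, Millbrook 689/1154 = 59.7% → Lakeview
Overall: Lakeview 1231/2705 = 45.5%, Millbrook 919/1668 = 55.1% → Millbrook
Lakeview wins each credit group but Millbrook wins overall — the comparison reverses. Lakeview's applications skew toward subprime, which has a lower base rate.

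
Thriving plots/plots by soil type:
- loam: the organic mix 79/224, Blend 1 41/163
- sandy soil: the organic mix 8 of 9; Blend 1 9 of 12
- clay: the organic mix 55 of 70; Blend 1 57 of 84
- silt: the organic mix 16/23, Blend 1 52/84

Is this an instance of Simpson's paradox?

No

Loam: the organic mix 79/224 = 35.3%, Blend 1 41/163 = 25.2% → the organic mix
Sandy soil: the organic mix 8/9 = 88.9%, Blend 1 9/12 = 75.0% → the organic mix
Clay: the organic mix 55/70 = 78.6%, Blend 1 57/84 = 67.9% → the organic mix
Silt: the organic mix 16/23 = 69.6%, Blend 1 52/84 = 61.9% → the organic mix
Overall: the organic mix 158/326 = 48.5%, Blend 1 159/343 = 46.4% → the organic mix
The organic mix wins overall and in every soil group — no reversal.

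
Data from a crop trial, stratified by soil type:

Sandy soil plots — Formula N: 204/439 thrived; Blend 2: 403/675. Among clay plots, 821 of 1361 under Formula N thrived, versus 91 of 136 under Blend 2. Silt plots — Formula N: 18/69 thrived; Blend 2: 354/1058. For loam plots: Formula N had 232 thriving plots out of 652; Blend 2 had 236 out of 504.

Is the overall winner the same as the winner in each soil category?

Sandy soil: Formula N 204/439 = 46.5%, Blend 2 403/675 = 59.7% → Blend 2
Clay: Formula N 821/1361 = 60.3%, Blend 2 91/136 = 66.9% → Blend 2
Silt: Formula N 18/69 = 26.1%, Blend 2 354/1058 = 33.5% → Blend 2
Loam: Formula N 232/652 = 35.6%, Blend 2 236/504 = 46.8% → Blend 2
Overall: Formula N 1275/2521 = 50.6%, Blend 2 1084/2373 = 45.7% → Formula N
Blend 2 wins each soil group but Formula N wins overall — the comparison reverses. Blend 2's plots skew toward silt, which has a lower base rate.

No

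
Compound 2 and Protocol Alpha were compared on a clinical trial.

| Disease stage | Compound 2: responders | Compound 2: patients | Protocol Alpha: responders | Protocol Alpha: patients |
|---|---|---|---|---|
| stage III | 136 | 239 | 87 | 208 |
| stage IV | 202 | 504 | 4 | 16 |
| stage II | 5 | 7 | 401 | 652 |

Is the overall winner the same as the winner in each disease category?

No

Stage III: Compound 2 136/239 = 56.9%, Protocol Alpha 87/208 = 41.8% → Compound 2
Stage IV: Compound 2 202/504 = 40.1%, Protocol Alpha 4/16 = 25.0% → Compound 2
Stage II: Compound 2 5/7 = 71.4%, Protocol Alpha 401/652 = 61.5% → Compound 2
Overall: Compound 2 343/750 = 45.7%, Protocol Alpha 492/876 = 56.2% → Protocol Alpha
Compound 2 wins each disease group but Protocol Alpha wins overall — the comparison reverses. Compound 2's patients skew toward stage IV, which has a lower base rate.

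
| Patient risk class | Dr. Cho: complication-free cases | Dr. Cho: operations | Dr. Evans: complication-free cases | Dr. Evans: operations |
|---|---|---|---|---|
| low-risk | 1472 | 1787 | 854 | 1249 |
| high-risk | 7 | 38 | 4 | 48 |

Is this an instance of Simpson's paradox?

Low-risk: Dr. Cho 1472/1787 = 82.4%, Dr. Evans 854/1249 = 68.4% → Dr. Cho
High-risk: Dr. Cho 7/38 = 18.4%, Dr. Evans 4/48 = 8.3% → Dr. Cho
Overall: Dr. Cho 1479/1825 = 81.0%, Dr. Evans 858/1297 = 66.2% → Dr. Cho
Dr. Cho wins overall and in every patient risk group — no reversal.

No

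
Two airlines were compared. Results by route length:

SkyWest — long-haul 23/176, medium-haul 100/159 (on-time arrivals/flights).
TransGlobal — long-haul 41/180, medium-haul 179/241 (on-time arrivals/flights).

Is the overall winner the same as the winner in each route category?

Yes

Long-haul: SkyWest 23/176 = 13.1%, TransGlobal 41/180 = 22.8% → TransGlobal
Medium-haul: SkyWest 100/159 = 62.9%, TransGlobal 179/241 = 74.3% → TransGlobal
Overall: SkyWest 123/335 = 36.7%, TransGlobal 220/421 = 52.3% → TransGlobal
TransGlobal wins overall and in every route group — no reversal.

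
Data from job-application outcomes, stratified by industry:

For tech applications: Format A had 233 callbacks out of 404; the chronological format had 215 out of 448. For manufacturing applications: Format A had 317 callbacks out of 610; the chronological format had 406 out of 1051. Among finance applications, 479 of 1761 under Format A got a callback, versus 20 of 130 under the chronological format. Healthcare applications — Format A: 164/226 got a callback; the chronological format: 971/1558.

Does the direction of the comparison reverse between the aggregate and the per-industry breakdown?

Yes

Tech: Format A 233/404 = 57.7%, the chronological format 215/448 = 48.0% → Format A
Manufacturing: Format A 317/610 = 52.0%, the chronological format 406/1051 = 38.6% → Format A
Finance: Format A 479/1761 = 27.2%, the chronological format 20/130 = 15.4% → Format A
Healthcare: Format A 164/226 = 72.6%, the chronological format 971/1558 = 62.3% → Format A
Overall: Format A 1193/3001 = 39.8%, the chronological format 1612/3187 = 50.6% → the chronological format
Format A wins each industry group but the chronological format wins overall — the comparison reverses. Format A's applications skew toward finance, which has a lower base rate.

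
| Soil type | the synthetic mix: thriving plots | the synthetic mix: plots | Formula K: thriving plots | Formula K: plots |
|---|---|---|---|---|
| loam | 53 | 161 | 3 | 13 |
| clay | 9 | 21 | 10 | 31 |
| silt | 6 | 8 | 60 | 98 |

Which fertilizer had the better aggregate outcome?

Loam: the synthetic mix 53/161 = 32.9%, Formula K 3/13 = 23.1% → the synthetic mix
Clay: the synthetic mix 9/21 = 42.9%, Formula K 10/31 = 32.3% → the synthetic mix
Silt: the synthetic mix 6/8 = 75.0%, Formula K 60/98 = 61.2% → the synthetic mix
Overall: the synthetic mix 68/190 = 35.8%, Formula K 73/142 = 51.4% → Formula K
(The synthetic mix wins every soil group but Formula K wins overall — the synthetic mix's plots skew toward the low-rate loam group.)

Formula K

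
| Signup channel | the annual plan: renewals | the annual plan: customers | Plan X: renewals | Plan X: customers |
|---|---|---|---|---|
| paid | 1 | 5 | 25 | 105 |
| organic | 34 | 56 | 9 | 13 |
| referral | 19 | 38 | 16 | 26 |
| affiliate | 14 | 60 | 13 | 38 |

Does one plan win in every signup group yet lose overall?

Paid: the annual plan 1/5 = 20.0%, Plan X 25/105 = 23.8% → Plan X
Organic: the annual plan 34/56 = 60.7%, Plan X 9/13 = 69.2% → Plan X
Referral: the annual plan 19/38 = 50.0%, Plan X 16/26 = 61.5% → Plan X
Affiliate: the annual plan 14/60 = 23.3%, Plan X 13/38 = 34.2% → Plan X
Overall: the annual plan 68/159 = 42.8%, Plan X 63/182 = 34.6% → the annual plan
Plan X wins each signup group but the annual plan wins overall — the comparison reverses. Plan X's customers skew toward paid, which has a lower base rate.

Yes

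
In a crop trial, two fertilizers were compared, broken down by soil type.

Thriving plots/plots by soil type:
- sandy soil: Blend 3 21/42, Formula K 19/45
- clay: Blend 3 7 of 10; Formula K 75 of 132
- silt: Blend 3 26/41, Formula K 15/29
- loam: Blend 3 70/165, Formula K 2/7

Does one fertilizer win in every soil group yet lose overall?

Yes

Sandy soil: Blend 3 21/42 = 50.0%, Formula K 19/45 = 42.2% → Blend 3
Clay: Blend 3 7/10 = 70.0%, Formula K 75/132 = 56.8% → Blend 3
Silt: Blend 3 26/41 = 63.4%, Formula K 15/29 = 51.7% → Blend 3
Loam: Blend 3 70/165 = 42.4%, Formula K 2/7 = 28.6% → Blend 3
Overall: Blend 3 124/258 = 48.1%, Formula K 111/213 = 52.1% → Formula K
Blend 3 wins each soil group but Formula K wins overall — the comparison reverses. Blend 3's plots skew toward loam, which has a lower base rate.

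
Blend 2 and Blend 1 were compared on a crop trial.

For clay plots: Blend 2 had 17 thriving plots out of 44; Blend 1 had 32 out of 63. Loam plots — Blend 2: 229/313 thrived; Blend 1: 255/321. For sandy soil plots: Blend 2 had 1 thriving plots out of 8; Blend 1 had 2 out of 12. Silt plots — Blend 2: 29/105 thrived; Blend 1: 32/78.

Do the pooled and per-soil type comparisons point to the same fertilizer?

Yes

Clay: Blend 2 17/44 = 38.6%, Blend 1 32/63 = 50.8% → Blend 1
Loam: Blend 2 229/313 = 73.2%, Blend 1 255/321 = 79.4% → Blend 1
Sandy soil: Blend 2 1/8 = 12.5%, Blend 1 2/12 = 16.7% → Blend 1
Silt: Blend 2 29/105 = 27.6%, Blend 1 32/78 = 41.0% → Blend 1
Overall: Blend 2 276/470 = 58.7%, Blend 1 321/474 = 67.7% → Blend 1
Blend 1 wins overall and in every soil group — no reversal.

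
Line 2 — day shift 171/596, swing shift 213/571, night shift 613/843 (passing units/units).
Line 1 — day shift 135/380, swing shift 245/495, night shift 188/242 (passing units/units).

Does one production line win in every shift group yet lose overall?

No

Day shift: Line 2 171/596 = 28.7%, Line 1 135/380 = 35.5% → Line 1
Swing shift: Line 2 213/571 = 37.3%, Line 1 245/495 = 49.5% → Line 1
Night shift: Line 2 613/843 = 72.7%, Line 1 188/242 = 77.7% → Line 1
Overall: Line 2 997/2010 = 49.6%, Line 1 568/1117 = 50.9% → Line 1
Line 1 wins overall and in every shift group — no reversal.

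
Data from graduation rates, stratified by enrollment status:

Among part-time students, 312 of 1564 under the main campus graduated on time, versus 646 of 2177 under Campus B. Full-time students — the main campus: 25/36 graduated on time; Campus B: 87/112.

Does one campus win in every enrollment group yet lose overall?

Part-time: the main campus 312/1564 = 19.9%, Campus B 646/2177 = 29.7% → Campus B
Full-time: the main campus 25/36 = 69.4%, Campus B 87/112 = 77.7% → Campus B
Overall: the main campus 337/1600 = 21.1%, Campus B 733/2289 = 32.0% → Campus B
Campus B wins overall and in every enrollment group — no reversal.

No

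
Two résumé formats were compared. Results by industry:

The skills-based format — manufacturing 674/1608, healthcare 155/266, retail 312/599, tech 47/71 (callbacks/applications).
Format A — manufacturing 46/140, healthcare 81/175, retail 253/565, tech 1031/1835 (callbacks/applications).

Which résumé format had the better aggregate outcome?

Format A

Manufacturing: the skills-based format 674/1608 = 41.9%, Format A 46/140 = 32.9% → the skills-based format
Healthcare: the skills-based format 155/266 = 58.3%, Format A 81/175 = 46.3% → the skills-based format
Retail: the skills-based format 312/599 = 52.1%, Format A 253/565 = 44.8% → the skills-based format
Tech: the skills-based format 47/71 = 66.2%, Format A 1031/1835 = 56.2% → the skills-based format
Overall: the skills-based format 1188/2544 = 46.7%, Format A 1411/2715 = 52.0% → Format A
(The skills-based format wins every industry group but Format A wins overall — the skills-based format's applications skew toward the low-rate manufacturing group.)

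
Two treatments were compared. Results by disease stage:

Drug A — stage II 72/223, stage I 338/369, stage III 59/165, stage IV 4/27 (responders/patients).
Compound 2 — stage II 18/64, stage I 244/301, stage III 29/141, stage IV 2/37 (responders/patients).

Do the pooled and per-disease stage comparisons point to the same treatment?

Yes

Stage II: Drug A 72/223 = 32.3%, Compound 2 18/64 = 28.1% → Drug A
Stage I: Drug A 338/369 = 91.6%, Compound 2 244/301 = 81.1% → Drug A
Stage III: Drug A 59/165 = 35.8%, Compound 2 29/141 = 20.6% → Drug A
Stage IV: Drug A 4/27 = 14.8%, Compound 2 2/37 = 5.4% → Drug A
Overall: Drug A 473/784 = 60.3%, Compound 2 293/543 = 54.0% → Drug A
Drug A wins overall and in every disease group — no reversal.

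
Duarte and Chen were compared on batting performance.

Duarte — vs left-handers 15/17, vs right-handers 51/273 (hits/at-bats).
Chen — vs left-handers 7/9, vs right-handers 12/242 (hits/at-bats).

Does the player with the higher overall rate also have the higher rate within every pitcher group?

Yes

Vs left-handers: Duarte 15/17 = 88.2%, Chen 7/9 = 77.8% → Duarte
Vs right-handers: Duarte 51/273 = 18.7%, Chen 12/242 = 5.0% → Duarte
Overall: Duarte 66/290 = 22.8%, Chen 19/251 = 7.6% → Duarte
Duarte wins overall and in every pitcher group — no reversal.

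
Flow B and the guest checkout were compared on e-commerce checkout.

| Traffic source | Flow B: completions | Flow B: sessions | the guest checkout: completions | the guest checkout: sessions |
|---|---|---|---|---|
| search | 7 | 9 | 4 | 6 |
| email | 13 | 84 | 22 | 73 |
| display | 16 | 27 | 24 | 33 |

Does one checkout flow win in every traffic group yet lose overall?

No

Search: Flow B 7/9 = 77.8%, the guest checkout 4/6 = 66.7% → Flow B
Email: Flow B 13/84 = 15.5%, the guest checkout 22/73 = 30.1% → the guest checkout
Display: Flow B 16/27 = 59.3%, the guest checkout 24/33 = 72.7% → the guest checkout
Overall: Flow B 36/120 = 30.0%, the guest checkout 50/112 = 44.6% → the guest checkout
Neither sweeps: Flow B wins 1 of 3 groups, the guest checkout wins 2. The guest checkout wins overall but not every group — no Simpson reversal.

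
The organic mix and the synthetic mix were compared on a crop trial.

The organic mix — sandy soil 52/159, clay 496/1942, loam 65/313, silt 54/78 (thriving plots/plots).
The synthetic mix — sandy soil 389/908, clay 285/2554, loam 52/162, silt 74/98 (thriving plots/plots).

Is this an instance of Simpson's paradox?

No

Sandy soil: the organic mix 52/159 = 32.7%, the synthetic mix 389/908 = 42.8% → the synthetic mix
Clay: the organic mix 496/1942 = 25.5%, the synthetic mix 285/2554 = 11.2% → the organic mix
Loam: the organic mix 65/313 = 20.8%, the synthetic mix 52/162 = 32.1% → the synthetic mix
Silt: the organic mix 54/78 = 69.2%, the synthetic mix 74/98 = 75.5% → the synthetic mix
Overall: the organic mix 667/2492 = 26.8%, the synthetic mix 800/3722 = 21.5% → the organic mix
Neither sweeps: the organic mix wins 1 of 4 groups, the synthetic mix wins 3. The organic mix wins overall but not every group — no Simpson reversal.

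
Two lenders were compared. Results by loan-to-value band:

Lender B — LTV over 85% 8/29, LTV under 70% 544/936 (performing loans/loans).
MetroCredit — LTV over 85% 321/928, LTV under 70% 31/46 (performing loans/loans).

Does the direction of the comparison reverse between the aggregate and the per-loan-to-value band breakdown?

LTV over 85%: Lender B 8/29 = 27.6%, MetroCredit 321/928 = 34.6% → MetroCredit
LTV under 70%: Lender B 544/936 = 58.1%, MetroCredit 31/46 = 67.4% → MetroCredit
Overall: Lender B 552/965 = 57.2%, MetroCredit 352/974 = 36.1% → Lender B
MetroCredit wins each loan-to-value group but Lender B wins overall — the comparison reverses. MetroCredit's loans skew toward LTV over 85%, which has a lower base rate.

Yes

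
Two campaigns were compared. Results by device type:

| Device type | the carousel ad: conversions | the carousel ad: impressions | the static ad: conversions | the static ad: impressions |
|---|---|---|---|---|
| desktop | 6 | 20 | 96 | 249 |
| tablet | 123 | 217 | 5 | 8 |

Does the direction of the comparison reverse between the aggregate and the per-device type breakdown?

Desktop: the carousel ad 6/20 = 30.0%, the static ad 96/249 = 38.6% → the static ad
Tablet: the carousel ad 123/217 = 56.7%, the static ad 5/8 = 62.5% → the static ad
Overall: the carousel ad 129/237 = 54.4%, the static ad 101/257 = 39.3% → the carousel ad
The static ad wins each device group but the carousel ad wins overall — the comparison reverses. The static ad's impressions skew toward desktop, which has a lower base rate.

Yes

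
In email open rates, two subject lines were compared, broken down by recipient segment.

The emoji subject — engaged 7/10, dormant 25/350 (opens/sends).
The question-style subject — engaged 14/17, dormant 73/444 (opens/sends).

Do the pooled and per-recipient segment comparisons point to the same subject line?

Engaged: the emoji subject 7/10 = 70.0%, the question-style subject 14/17 = 82.4% → the question-style subject
Dormant: the emoji subject 25/350 = 7.1%, the question-style subject 73/444 = 16.4% → the question-style subject
Overall: the emoji subject 32/360 = 8.9%, the question-style subject 87/461 = 18.9% → the question-style subject
The question-style subject wins overall and in every recipient group — no reversal.

Yes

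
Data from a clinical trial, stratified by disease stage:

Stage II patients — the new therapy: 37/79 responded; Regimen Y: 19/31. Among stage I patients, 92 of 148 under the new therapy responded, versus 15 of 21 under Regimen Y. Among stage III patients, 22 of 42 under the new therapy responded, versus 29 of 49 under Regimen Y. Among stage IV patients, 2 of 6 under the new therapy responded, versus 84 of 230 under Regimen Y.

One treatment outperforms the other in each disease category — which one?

Regimen Y

Stage II: the new therapy 37/79 = 46.8%, Regimen Y 19/31 = 61.3% → Regimen Y
Stage I: the new therapy 92/148 = 62.2%, Regimen Y 15/21 = 71.4% → Regimen Y
Stage III: the new therapy 22/42 = 52.4%, Regimen Y 29/49 = 59.2% → Regimen Y
Stage IV: the new therapy 2/6 = 33.3%, Regimen Y 84/230 = 36.5% → Regimen Y
Regimen Y has the higher rate in all 4 groups.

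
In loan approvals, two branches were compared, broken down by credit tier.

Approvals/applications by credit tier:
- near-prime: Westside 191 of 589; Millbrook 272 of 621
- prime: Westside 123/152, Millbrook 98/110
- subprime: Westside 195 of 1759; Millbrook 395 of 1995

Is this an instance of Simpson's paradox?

No

Near-prime: Westside 191/589 = 32.4%, Millbrook 272/621 = 43.8% → Millbrook
Prime: Westside 123/152 = 80.9%, Millbrook 98/110 = 89.1% → Millbrook
Subprime: Westside 195/1759 = 11.1%, Millbrook 395/1995 = 19.8% → Millbrook
Overall: Westside 509/2500 = 20.4%, Millbrook 765/2726 = 28.1% → Millbrook
Millbrook wins overall and in every credit group — no reversal.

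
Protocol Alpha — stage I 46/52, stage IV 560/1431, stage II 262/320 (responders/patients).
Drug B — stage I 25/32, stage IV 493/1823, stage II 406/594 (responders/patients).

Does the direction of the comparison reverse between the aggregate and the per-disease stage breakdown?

Stage I: Protocol Alpha 46/52 = 88.5%, Drug B 25/32 = 78.1% → Protocol Alpha
Stage IV: Protocol Alpha 560/1431 = 39.1%, Drug B 493/1823 = 27.0% → Protocol Alpha
Stage II: Protocol Alpha 262/320 = 81.9%, Drug B 406/594 = 68.4% → Protocol Alpha
Overall: Protocol Alpha 868/1803 = 48.1%, Drug B 924/2449 = 37.7% → Protocol Alpha
Protocol Alpha wins overall and in every disease group — no reversal.

No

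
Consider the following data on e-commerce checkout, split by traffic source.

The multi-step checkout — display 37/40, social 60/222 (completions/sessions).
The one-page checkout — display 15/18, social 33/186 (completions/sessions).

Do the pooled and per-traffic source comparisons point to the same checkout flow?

Yes

Display: the multi-step checkout 37/40 = 92.5%, the one-page checkout 15/18 = 83.3% → the multi-step checkout
Social: the multi-step checkout 60/222 = 27.0%, the one-page checkout 33/186 = 17.7% → the multi-step checkout
Overall: the multi-step checkout 97/262 = 37.0%, the one-page checkout 48/204 = 23.5% → the multi-step checkout
The multi-step checkout wins overall and in every traffic group — no reversal.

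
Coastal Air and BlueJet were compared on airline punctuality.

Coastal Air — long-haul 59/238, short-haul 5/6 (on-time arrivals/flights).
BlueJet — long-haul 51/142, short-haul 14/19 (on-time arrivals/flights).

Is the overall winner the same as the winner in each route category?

Long-haul: Coastal Air 59/238 = 24.8%, BlueJet 51/142 = 35.9% → BlueJet
Short-haul: Coastal Air 5/6 = 83.3%, BlueJet 14/19 = 73.7% → Coastal Air
Overall: Coastal Air 64/244 = 26.2%, BlueJet 65/161 = 40.4% → BlueJet
Neither sweeps: Coastal Air wins 1 of 2 groups, BlueJet wins 1. BlueJet wins overall but not every group — no Simpson reversal.

No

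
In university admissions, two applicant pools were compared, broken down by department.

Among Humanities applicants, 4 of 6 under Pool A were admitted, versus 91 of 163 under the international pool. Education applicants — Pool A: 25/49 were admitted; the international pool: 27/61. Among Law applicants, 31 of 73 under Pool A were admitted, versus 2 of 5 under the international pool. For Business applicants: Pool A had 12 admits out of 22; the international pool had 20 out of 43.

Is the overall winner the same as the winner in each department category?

Humanities: Pool A 4/6 = 66.7%, the international pool 91/163 = 55.8% → Pool A
Education: Pool A 25/49 = 51.0%, the international pool 27/61 = 44.3% → Pool A
Law: Pool A 31/73 = 42.5%, the international pool 2/5 = 40.0% → Pool A
Business: Pool A 12/22 = 54.5%, the international pool 20/43 = 46.5% → Pool A
Overall: Pool A 72/150 = 48.0%, the international pool 140/272 = 51.5% → the international pool
Pool A wins each department group but the international pool wins overall — the comparison reverses. Pool A's applicants skew toward Law, which has a lower base rate.

No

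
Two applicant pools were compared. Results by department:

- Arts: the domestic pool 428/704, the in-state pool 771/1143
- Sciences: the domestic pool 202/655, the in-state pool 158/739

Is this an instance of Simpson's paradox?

No

Arts: the domestic pool 428/704 = 60.8%, the in-state pool 771/1143 = 67.5% → the in-state pool
Sciences: the domestic pool 202/655 = 30.8%, the in-state pool 158/739 = 21.4% → the domestic pool
Overall: the domestic pool 630/1359 = 46.4%, the in-state pool 929/1882 = 49.4% → the in-state pool
Neither sweeps: the domestic pool wins 1 of 2 groups, the in-state pool wins 1. The in-state pool wins overall but not every group — no Simpson reversal.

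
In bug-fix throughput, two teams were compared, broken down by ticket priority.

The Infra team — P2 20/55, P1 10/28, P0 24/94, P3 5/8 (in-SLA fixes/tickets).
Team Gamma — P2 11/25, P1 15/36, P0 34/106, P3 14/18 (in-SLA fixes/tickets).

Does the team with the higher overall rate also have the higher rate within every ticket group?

P2: the Infra team 20/55 = 36.4%, Team Gamma 11/25 = 44.0% → Team Gamma
P1: the Infra team 10/28 = 35.7%, Team Gamma 15/36 = 41.7% → Team Gamma
P0: the Infra team 24/94 = 25.5%, Team Gamma 34/106 = 32.1% → Team Gamma
P3: the Infra team 5/8 = 62.5%, Team Gamma 14/18 = 77.8% → Team Gamma
Overall: the Infra team 59/185 = 31.9%, Team Gamma 74/185 = 40.0% → Team Gamma
Team Gamma wins overall and in every ticket group — no reversal.

Yes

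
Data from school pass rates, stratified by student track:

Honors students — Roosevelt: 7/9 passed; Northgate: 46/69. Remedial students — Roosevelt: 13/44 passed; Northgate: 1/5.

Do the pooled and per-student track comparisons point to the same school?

Honors: Roosevelt 7/9 = 77.8%, Northgate 46/69 = 66.7% → Roosevelt
Remedial: Roosevelt 13/44 = 29.5%, Northgate 1/5 = 20.0% → Roosevelt
Overall: Roosevelt 20/53 = 37.7%, Northgate 47/74 = 63.5% → Northgate
Roosevelt wins each student group but Northgate wins overall — the comparison reverses. Roosevelt's students skew toward remedial, which has a lower base rate.

No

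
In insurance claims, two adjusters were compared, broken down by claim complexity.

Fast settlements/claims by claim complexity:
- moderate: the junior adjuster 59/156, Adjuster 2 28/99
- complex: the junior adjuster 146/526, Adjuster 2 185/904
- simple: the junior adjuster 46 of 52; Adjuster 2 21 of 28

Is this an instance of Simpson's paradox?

No

Moderate: the junior adjuster 59/156 = 37.8%, Adjuster 2 28/99 = 28.3% → the junior adjuster
Complex: the junior adjuster 146/526 = 27.8%, Adjuster 2 185/904 = 20.5% → the junior adjuster
Simple: the junior adjuster 46/52 = 88.5%, Adjuster 2 21/28 = 75.0% → the junior adjuster
Overall: the junior adjuster 251/734 = 34.2%, Adjuster 2 234/1031 = 22.7% → the junior adjuster
The junior adjuster wins overall and in every claim group — no reversal.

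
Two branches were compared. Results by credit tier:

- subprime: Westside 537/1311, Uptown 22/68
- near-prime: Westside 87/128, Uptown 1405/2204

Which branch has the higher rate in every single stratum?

Subprime: Westside 537/1311 = 41.0%, Uptown 22/68 = 32.4% → Westside
Near-prime: Westside 87/128 = 68.0%, Uptown 1405/2204 = 63.7% → Westside
Westside has the higher rate in both groups.

Westside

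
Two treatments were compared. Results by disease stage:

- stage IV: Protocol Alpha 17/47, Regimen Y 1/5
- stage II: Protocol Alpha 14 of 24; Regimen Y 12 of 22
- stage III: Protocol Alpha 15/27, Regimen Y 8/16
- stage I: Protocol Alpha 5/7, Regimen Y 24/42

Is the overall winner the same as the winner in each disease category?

Stage IV: Protocol Alpha 17/47 = 36.2%, Regimen Y 1/5 = 20.0% → Protocol Alpha
Stage II: Protocol Alpha 14/24 = 58.3%, Regimen Y 12/22 = 54.5% → Protocol Alpha
Stage III: Protocol Alpha 15/27 = 55.6%, Regimen Y 8/16 = 50.0% → Protocol Alpha
Stage I: Protocol Alpha 5/7 = 71.4%, Regimen Y 24/42 = 57.1% → Protocol Alpha
Overall: Protocol Alpha 51/105 = 48.6%, Regimen Y 45/85 = 52.9% → Regimen Y
Protocol Alpha wins each disease group but Regimen Y wins overall — the comparison reverses. Protocol Alpha's patients skew toward stage IV, which has a lower base rate.

No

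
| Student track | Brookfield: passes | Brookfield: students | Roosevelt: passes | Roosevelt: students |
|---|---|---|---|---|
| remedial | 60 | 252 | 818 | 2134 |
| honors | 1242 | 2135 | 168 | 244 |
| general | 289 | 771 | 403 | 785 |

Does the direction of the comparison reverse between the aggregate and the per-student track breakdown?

Remedial: Brookfield 60/252 = 23.8%, Roosevelt 818/2134 = 38.3% → Roosevelt
Honors: Brookfield 1242/2135 = 58.2%, Roosevelt 168/244 = 68.9% → Roosevelt
General: Brookfield 289/771 = 37.5%, Roosevelt 403/785 = 51.3% → Roosevelt
Overall: Brookfield 1591/3158 = 50.4%, Roosevelt 1389/3163 = 43.9% → Brookfield
Roosevelt wins each student group but Brookfield wins overall — the comparison reverses. Roosevelt's students skew toward remedial, which has a lower base rate.

Yes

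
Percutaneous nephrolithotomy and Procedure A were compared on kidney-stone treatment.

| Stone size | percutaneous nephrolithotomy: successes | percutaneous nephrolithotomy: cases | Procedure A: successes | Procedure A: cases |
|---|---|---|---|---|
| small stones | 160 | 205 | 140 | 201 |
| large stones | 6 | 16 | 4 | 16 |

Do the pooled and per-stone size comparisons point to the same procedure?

Yes

Small stones: percutaneous nephrolithotomy 160/205 = 78.0%, Procedure A 140/201 = 69.7% → percutaneous nephrolithotomy
Large stones: percutaneous nephrolithotomy 6/16 = 37.5%, Procedure A 4/16 = 25.0% → percutaneous nephrolithotomy
Overall: percutaneous nephrolithotomy 166/221 = 75.1%, Procedure A 144/217 = 66.4% → percutaneous nephrolithotomy
Percutaneous nephrolithotomy wins overall and in every stone group — no reversal.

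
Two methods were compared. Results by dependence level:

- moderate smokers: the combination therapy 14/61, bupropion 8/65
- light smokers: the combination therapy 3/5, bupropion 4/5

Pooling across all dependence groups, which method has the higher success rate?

the combination therapy

Moderate smokers: the combination therapy 14/61 = 23.0%, bupropion 8/65 = 12.3% → the combination therapy
Light smokers: the combination therapy 3/5 = 60.0%, bupropion 4/5 = 80.0% → bupropion
Overall: the combination therapy 17/66 = 25.8%, bupropion 12/70 = 17.1% → the combination therapy
(Neither sweeps every dependence group, but the combination therapy has the higher pooled rate.)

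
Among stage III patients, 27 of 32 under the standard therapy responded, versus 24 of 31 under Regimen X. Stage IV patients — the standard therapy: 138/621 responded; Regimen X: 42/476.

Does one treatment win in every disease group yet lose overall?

Stage III: the standard therapy 27/32 = 84.4%, Regimen X 24/31 = 77.4% → the standard therapy
Stage IV: the standard therapy 138/621 = 22.2%, Regimen X 42/476 = 8.8% → the standard therapy
Overall: the standard therapy 165/653 = 25.3%, Regimen X 66/507 = 13.0% → the standard therapy
The standard therapy wins overall and in every disease group — no reversal.

No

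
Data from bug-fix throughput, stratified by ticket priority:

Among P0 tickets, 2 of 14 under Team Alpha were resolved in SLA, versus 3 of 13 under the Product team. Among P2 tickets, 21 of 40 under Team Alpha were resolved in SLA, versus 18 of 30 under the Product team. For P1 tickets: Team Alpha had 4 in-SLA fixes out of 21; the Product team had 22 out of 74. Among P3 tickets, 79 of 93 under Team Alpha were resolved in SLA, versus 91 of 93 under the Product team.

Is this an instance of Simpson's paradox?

No

P0: Team Alpha 2/14 = 14.3%, the Product team 3/13 = 23.1% → the Product team
P2: Team Alpha 21/40 = 52.5%, the Product team 18/30 = 60.0% → the Product team
P1: Team Alpha 4/21 = 19.0%, the Product team 22/74 = 29.7% → the Product team
P3: Team Alpha 79/93 = 84.9%, the Product team 91/93 = 97.8% → the Product team
Overall: Team Alpha 106/168 = 63.1%, the Product team 134/210 = 63.8% → the Product team
The Product team wins overall and in every ticket group — no reversal.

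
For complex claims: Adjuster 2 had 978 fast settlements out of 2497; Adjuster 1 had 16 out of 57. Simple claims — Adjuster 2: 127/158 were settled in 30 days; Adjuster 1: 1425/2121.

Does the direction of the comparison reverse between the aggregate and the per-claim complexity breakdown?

Yes

Complex: Adjuster 2 978/2497 = 39.2%, Adjuster 1 16/57 = 28.1% → Adjuster 2
Simple: Adjuster 2 127/158 = 80.4%, Adjuster 1 1425/2121 = 67.2% → Adjuster 2
Overall: Adjuster 2 1105/2655 = 41.6%, Adjuster 1 1441/2178 = 66.2% → Adjuster 1
Adjuster 2 wins each claim group but Adjuster 1 wins overall — the comparison reverses. Adjuster 2's claims skew toward complex, which has a lower base rate.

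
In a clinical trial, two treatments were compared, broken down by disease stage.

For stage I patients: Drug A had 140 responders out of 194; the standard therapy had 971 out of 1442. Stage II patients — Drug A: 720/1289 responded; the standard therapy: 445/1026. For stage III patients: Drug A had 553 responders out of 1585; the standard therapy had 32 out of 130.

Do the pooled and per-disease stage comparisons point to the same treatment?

No

Stage I: Drug A 140/194 = 72.2%, the standard therapy 971/1442 = 67.3% → Drug A
Stage II: Drug A 720/1289 = 55.9%, the standard therapy 445/1026 = 43.4% → Drug A
Stage III: Drug A 553/1585 = 34.9%, the standard therapy 32/130 = 24.6% → Drug A
Overall: Drug A 1413/3068 = 46.1%, the standard therapy 1448/2598 = 55.7% → the standard therapy
Drug A wins each disease group but the standard therapy wins overall — the comparison reverses. Drug A's patients skew toward stage III, which has a lower base rate.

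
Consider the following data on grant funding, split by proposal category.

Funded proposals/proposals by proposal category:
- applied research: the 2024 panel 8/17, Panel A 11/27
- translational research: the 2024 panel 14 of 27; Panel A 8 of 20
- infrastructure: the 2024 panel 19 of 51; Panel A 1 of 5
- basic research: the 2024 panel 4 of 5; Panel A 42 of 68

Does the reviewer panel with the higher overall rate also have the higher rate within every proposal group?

Applied research: the 2024 panel 8/17 = 47.1%, Panel A 11/27 = 40.7% → the 2024 panel
Translational research: the 2024 panel 14/27 = 51.9%, Panel A 8/20 = 40.0% → the 2024 panel
Infrastructure: the 2024 panel 19/51 = 37.3%, Panel A 1/5 = 20.0% → the 2024 panel
Basic research: the 2024 panel 4/5 = 80.0%, Panel A 42/68 = 61.8% → the 2024 panel
Overall: the 2024 panel 45/100 = 45.0%, Panel A 62/120 = 51.7% → Panel A
The 2024 panel wins each proposal group but Panel A wins overall — the comparison reverses. The 2024 panel's proposals skew toward infrastructure, which has a lower base rate.

No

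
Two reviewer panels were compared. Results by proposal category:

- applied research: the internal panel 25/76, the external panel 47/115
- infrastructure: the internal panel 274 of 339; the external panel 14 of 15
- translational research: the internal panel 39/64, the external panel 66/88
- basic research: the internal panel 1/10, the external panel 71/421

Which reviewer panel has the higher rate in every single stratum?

Applied research: the internal panel 25/76 = 32.9%, the external panel 47/115 = 40.9% → the external panel
Infrastructure: the internal panel 274/339 = 80.8%, the external panel 14/15 = 93.3% → the external panel
Translational research: the internal panel 39/64 = 60.9%, the external panel 66/88 = 75.0% → the external panel
Basic research: the internal panel 1/10 = 10.0%, the external panel 71/421 = 16.9% → the external panel
The external panel has the higher rate in all 4 groups.

the external panel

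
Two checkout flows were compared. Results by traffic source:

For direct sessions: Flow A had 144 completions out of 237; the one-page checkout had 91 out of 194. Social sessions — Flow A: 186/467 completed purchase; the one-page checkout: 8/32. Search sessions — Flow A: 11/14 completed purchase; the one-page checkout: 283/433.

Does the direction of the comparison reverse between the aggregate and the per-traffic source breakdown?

Direct: Flow A 144/237 = 60.8%, the one-page checkout 91/194 = 46.9% → Flow A
Social: Flow A 186/467 = 39.8%, the one-page checkout 8/32 = 25.0% → Flow A
Search: Flow A 11/14 = 78.6%, the one-page checkout 283/433 = 65.4% → Flow A
Overall: Flow A 341/718 = 47.5%, the one-page checkout 382/659 = 58.0% → the one-page checkout
Flow A wins each traffic group but the one-page checkout wins overall — the comparison reverses. Flow A's sessions skew toward social, which has a lower base rate.

Yes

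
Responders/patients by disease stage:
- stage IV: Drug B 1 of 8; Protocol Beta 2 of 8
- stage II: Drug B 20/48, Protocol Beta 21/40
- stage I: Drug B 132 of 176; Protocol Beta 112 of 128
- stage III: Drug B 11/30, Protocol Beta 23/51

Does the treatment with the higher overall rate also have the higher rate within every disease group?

Yes

Stage IV: Drug B 1/8 = 12.5%, Protocol Beta 2/8 = 25.0% → Protocol Beta
Stage II: Drug B 20/48 = 41.7%, Protocol Beta 21/40 = 52.5% → Protocol Beta
Stage I: Drug B 132/176 = 75.0%, Protocol Beta 112/128 = 87.5% → Protocol Beta
Stage III: Drug B 11/30 = 36.7%, Protocol Beta 23/51 = 45.1% → Protocol Beta
Overall: Drug B 164/262 = 62.6%, Protocol Beta 158/227 = 69.6% → Protocol Beta
Protocol Beta wins overall and in every disease group — no reversal.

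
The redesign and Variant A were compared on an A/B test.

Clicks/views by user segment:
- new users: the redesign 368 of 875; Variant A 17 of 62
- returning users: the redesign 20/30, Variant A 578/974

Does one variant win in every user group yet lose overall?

New users: the redesign 368/875 = 42.1%, Variant A 17/62 = 27.4% → the redesign
Returning users: the redesign 20/30 = 66.7%, Variant A 578/974 = 59.3% → the redesign
Overall: the redesign 388/905 = 42.9%, Variant A 595/1036 = 57.4% → Variant A
The redesign wins each user group but Variant A wins overall — the comparison reverses. The redesign's views skew toward new users, which has a lower base rate.

Yes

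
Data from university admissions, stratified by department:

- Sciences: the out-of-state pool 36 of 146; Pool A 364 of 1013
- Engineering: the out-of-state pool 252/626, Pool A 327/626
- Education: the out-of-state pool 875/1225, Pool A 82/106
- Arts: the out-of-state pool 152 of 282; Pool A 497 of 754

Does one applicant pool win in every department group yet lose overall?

Yes

Sciences: the out-of-state pool 36/146 = 24.7%, Pool A 364/1013 = 35.9% → Pool A
Engineering: the out-of-state pool 252/626 = 40.3%, Pool A 327/626 = 52.2% → Pool A
Education: the out-of-state pool 875/1225 = 71.4%, Pool A 82/106 = 77.4% → Pool A
Arts: the out-of-state pool 152/282 = 53.9%, Pool A 497/754 = 65.9% → Pool A
Overall: the out-of-state pool 1315/2279 = 57.7%, Pool A 1270/2499 = 50.8% → the out-of-state pool
Pool A wins each department group but the out-of-state pool wins overall — the comparison reverses. Pool A's applicants skew toward Sciences, which has a lower base rate.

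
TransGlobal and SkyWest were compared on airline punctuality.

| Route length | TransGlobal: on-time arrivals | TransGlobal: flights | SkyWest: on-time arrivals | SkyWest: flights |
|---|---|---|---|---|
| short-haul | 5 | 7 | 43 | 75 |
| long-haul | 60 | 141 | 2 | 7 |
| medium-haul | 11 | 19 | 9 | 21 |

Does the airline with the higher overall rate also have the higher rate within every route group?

Short-haul: TransGlobal 5/7 = 71.4%, SkyWest 43/75 = 57.3% → TransGlobal
Long-haul: TransGlobal 60/141 = 42.6%, SkyWest 2/7 = 28.6% → TransGlobal
Medium-haul: TransGlobal 11/19 = 57.9%, SkyWest 9/21 = 42.9% → TransGlobal
Overall: TransGlobal 76/167 = 45.5%, SkyWest 54/103 = 52.4% → SkyWest
TransGlobal wins each route group but SkyWest wins overall — the comparison reverses. TransGlobal's flights skew toward long-haul, which has a lower base rate.

No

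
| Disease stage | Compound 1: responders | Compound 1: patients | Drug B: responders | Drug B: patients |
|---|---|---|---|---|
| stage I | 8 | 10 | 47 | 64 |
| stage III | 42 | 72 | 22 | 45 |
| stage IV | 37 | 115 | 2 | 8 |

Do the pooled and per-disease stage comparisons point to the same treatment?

Stage I: Compound 1 8/10 = 80.0%, Drug B 47/64 = 73.4% → Compound 1
Stage III: Compound 1 42/72 = 58.3%, Drug B 22/45 = 48.9% → Compound 1
Stage IV: Compound 1 37/115 = 32.2%, Drug B 2/8 = 25.0% → Compound 1
Overall: Compound 1 87/197 = 44.2%, Drug B 71/117 = 60.7% → Drug B
Compound 1 wins each disease group but Drug B wins overall — the comparison reverses. Compound 1's patients skew toward stage IV, which has a lower base rate.

No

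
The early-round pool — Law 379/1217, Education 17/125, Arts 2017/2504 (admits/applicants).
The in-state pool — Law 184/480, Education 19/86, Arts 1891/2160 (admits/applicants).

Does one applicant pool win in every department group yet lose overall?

No

Law: the early-round pool 379/1217 = 31.1%, the in-state pool 184/480 = 38.3% → the in-state pool
Education: the early-round pool 17/125 = 13.6%, the in-state pool 19/86 = 22.1% → the in-state pool
Arts: the early-round pool 2017/2504 = 80.6%, the in-state pool 1891/2160 = 87.5% → the in-state pool
Overall: the early-round pool 2413/3846 = 62.7%, the in-state pool 2094/2726 = 76.8% → the in-state pool
The in-state pool wins overall and in every department group — no reversal.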